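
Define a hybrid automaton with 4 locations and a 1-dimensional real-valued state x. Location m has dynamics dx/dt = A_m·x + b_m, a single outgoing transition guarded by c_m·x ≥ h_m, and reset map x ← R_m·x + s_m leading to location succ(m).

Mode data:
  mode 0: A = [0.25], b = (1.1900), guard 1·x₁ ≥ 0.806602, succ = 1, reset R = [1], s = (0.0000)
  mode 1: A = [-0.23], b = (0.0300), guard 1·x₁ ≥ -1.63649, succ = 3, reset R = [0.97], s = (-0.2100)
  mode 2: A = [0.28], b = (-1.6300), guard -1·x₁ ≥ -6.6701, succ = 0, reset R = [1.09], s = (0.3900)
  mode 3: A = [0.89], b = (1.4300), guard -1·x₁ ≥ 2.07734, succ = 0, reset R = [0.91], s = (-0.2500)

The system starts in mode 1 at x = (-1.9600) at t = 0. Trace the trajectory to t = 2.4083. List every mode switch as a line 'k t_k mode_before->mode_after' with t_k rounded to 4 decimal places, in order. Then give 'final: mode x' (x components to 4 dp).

Mode 1: guard c·x = -1.6365 hit at Δt = 0.7310 (t = 0.7310), x⁻ = (-1.6365) → reset → x⁺ = (-1.7974), jump to mode 3
Mode 3: guard c·x = 2.0773 hit at Δt = 1.0152 (t = 1.7462), x⁻ = (-2.0773) → reset → x⁺ = (-2.1404), jump to mode 0
Mode 0: flow for 0.6621 to horizon, guard not reached → x = (-1.6688)

1 0.7310 1->3
2 1.7462 3->0
final: 0 -1.6688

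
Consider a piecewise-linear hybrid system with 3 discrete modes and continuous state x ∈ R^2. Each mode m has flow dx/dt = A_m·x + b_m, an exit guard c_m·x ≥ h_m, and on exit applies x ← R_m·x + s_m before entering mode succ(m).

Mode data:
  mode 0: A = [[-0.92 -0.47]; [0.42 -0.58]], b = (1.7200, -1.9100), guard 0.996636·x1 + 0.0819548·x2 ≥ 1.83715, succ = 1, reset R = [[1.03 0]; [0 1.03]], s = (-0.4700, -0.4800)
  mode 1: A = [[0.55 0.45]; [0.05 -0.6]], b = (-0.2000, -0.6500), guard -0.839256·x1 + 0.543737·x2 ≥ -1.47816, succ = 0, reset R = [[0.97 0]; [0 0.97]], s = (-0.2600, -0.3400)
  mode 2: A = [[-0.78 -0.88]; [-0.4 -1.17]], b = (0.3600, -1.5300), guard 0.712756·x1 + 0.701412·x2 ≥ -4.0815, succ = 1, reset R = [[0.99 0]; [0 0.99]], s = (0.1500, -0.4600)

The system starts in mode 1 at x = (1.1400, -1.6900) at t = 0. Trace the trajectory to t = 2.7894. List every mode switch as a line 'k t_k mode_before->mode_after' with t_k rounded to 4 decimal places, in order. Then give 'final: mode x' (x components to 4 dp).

Mode 1: guard c·x = -1.4782 hit at Δt = 0.8539 (t = 0.8539), x⁻ = (0.8452, -1.4139) → reset → x⁺ = (0.5599, -1.7115), jump to mode 0
Mode 0: guard c·x = 1.8372 hit at Δt = 1.0837 (t = 1.9376), x⁻ = (2.0041, -1.9546) → reset → x⁺ = (1.5942, -2.4932), jump to mode 1
Mode 1: flow for 0.8518 to horizon, guard not reached → x = (1.2616, -1.8821)

1 0.8539 1->0
2 1.9376 0->1
final: 1 1.2616 -1.8821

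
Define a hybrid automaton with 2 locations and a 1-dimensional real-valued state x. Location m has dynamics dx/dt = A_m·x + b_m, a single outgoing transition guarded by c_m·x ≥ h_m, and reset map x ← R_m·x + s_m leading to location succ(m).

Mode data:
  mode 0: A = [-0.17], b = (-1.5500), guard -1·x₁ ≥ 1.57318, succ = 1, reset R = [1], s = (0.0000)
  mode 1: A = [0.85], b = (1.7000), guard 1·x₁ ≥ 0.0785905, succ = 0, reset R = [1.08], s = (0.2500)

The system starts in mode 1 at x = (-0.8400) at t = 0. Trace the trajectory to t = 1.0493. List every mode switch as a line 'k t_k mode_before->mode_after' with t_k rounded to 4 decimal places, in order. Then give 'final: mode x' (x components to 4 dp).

1 0.6862 1->0
final: 0 -0.2310

Mode 1: guard c·x = 0.0786 hit at Δt = 0.6862 (t = 0.6862), x⁻ = (0.0786) → reset → x⁺ = (0.3349), jump to mode 0
Mode 0: flow for 0.3631 to horizon, guard not reached → x = (-0.2310)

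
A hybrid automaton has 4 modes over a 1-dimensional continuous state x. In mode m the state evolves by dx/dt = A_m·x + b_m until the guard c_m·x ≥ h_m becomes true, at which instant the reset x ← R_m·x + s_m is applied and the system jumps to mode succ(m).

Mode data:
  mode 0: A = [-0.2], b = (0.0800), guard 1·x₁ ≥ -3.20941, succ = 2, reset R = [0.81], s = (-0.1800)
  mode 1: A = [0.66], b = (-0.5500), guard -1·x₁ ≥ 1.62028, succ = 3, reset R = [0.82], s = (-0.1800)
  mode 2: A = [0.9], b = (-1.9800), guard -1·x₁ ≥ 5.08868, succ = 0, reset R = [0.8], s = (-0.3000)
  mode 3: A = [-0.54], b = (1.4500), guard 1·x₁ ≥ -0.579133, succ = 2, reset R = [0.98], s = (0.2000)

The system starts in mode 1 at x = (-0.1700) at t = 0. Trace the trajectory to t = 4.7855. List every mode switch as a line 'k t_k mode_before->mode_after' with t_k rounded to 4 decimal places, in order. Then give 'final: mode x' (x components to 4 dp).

1 1.3549 1->3
2 1.8189 3->2
3 2.9782 2->0
4 4.3732 0->2
final: 2 -5.0169

Mode 1: guard c·x = 1.6203 hit at Δt = 1.3549 (t = 1.3549), x⁻ = (-1.6203) → reset → x⁺ = (-1.5086), jump to mode 3
Mode 3: guard c·x = -0.5791 hit at Δt = 0.4640 (t = 1.8189), x⁻ = (-0.5791) → reset → x⁺ = (-0.3676), jump to mode 2
Mode 2: guard c·x = 5.0887 hit at Δt = 1.1593 (t = 2.9782), x⁻ = (-5.0887) → reset → x⁺ = (-4.3709), jump to mode 0
Mode 0: guard c·x = -3.2094 hit at Δt = 1.3950 (t = 4.3732), x⁻ = (-3.2094) → reset → x⁺ = (-2.7796), jump to mode 2
Mode 2: flow for 0.4123 to horizon, guard not reached → x = (-5.0169)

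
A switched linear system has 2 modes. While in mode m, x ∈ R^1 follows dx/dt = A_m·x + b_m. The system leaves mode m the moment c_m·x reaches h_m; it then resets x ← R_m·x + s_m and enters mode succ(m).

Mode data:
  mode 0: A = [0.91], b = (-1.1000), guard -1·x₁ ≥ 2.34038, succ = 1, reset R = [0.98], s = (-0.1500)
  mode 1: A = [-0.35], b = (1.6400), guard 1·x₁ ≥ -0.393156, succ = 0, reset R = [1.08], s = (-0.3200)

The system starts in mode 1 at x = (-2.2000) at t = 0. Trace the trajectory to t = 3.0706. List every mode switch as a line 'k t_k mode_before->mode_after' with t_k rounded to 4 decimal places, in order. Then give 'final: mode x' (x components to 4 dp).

Mode 1: guard c·x = -0.3932 hit at Δt = 0.8696 (t = 0.8696), x⁻ = (-0.3932) → reset → x⁺ = (-0.7446), jump to mode 0
Mode 0: guard c·x = 2.3404 hit at Δt = 0.6562 (t = 1.5258), x⁻ = (-2.3404) → reset → x⁺ = (-2.4436), jump to mode 1
Mode 1: guard c·x = -0.3932 hit at Δt = 0.9689 (t = 2.4947), x⁻ = (-0.3932) → reset → x⁺ = (-0.7446), jump to mode 0
Mode 0: flow for 0.5759 to horizon, guard not reached → x = (-2.0902)

1 0.8696 1->0
2 1.5258 0->1
3 2.4947 1->0
final: 0 -2.0902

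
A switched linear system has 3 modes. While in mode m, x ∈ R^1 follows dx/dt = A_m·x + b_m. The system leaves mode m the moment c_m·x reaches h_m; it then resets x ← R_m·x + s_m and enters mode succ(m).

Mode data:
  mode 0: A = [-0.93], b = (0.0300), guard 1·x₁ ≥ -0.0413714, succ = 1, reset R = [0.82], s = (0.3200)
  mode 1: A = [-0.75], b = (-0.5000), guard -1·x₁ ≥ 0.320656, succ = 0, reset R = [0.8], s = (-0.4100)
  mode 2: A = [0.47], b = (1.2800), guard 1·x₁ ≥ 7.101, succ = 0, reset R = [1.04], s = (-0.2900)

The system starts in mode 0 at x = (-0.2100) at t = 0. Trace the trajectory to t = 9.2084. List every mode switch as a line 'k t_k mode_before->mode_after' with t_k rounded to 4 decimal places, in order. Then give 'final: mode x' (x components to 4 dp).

Mode 0: guard c·x = -0.0414 hit at Δt = 1.2806 (t = 1.2806), x⁻ = (-0.0414) → reset → x⁺ = (0.2861), jump to mode 1
Mode 1: guard c·x = 0.3207 hit at Δt = 1.3505 (t = 2.6311), x⁻ = (-0.3207) → reset → x⁺ = (-0.6665), jump to mode 0
Mode 0: guard c·x = -0.0414 hit at Δt = 2.4197 (t = 5.0508), x⁻ = (-0.0414) → reset → x⁺ = (0.2861), jump to mode 1
Mode 1: guard c·x = 0.3207 hit at Δt = 1.3505 (t = 6.4013), x⁻ = (-0.3207) → reset → x⁺ = (-0.6665), jump to mode 0
Mode 0: guard c·x = -0.0414 hit at Δt = 2.4197 (t = 8.8209), x⁻ = (-0.0414) → reset → x⁺ = (0.2861), jump to mode 1
Mode 1: flow for 0.3875 to horizon, guard not reached → x = (0.0458)

1 1.2806 0->1
2 2.6311 1->0
3 5.0508 0->1
4 6.4013 1->0
5 8.8209 0->1
final: 1 0.0458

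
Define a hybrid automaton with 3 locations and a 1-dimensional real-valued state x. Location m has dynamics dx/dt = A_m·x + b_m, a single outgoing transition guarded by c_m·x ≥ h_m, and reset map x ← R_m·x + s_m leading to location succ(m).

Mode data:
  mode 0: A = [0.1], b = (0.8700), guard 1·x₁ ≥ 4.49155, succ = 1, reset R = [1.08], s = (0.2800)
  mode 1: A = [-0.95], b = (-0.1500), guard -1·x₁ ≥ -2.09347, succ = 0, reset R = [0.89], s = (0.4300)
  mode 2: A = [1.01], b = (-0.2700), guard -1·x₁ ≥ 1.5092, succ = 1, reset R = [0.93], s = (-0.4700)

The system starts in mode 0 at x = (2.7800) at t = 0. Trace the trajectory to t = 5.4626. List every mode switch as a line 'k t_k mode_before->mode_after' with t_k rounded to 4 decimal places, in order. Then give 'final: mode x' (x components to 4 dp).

Mode 0: guard c·x = 4.4916 hit at Δt = 1.3897 (t = 1.3897), x⁻ = (4.4916) → reset → x⁺ = (5.1309), jump to mode 1
Mode 1: guard c·x = -2.0935 hit at Δt = 0.8990 (t = 2.2887), x⁻ = (2.0935) → reset → x⁺ = (2.2932), jump to mode 0
Mode 0: guard c·x = 4.4916 hit at Δt = 1.8230 (t = 4.1117), x⁻ = (4.4916) → reset → x⁺ = (5.1309), jump to mode 1
Mode 1: guard c·x = -2.0935 hit at Δt = 0.8990 (t = 5.0107), x⁻ = (2.0935) → reset → x⁺ = (2.2932), jump to mode 0
Mode 0: flow for 0.4519 to horizon, guard not reached → x = (2.8014)

1 1.3897 0->1
2 2.2887 1->0
3 4.1117 0->1
4 5.0107 1->0
final: 0 2.8014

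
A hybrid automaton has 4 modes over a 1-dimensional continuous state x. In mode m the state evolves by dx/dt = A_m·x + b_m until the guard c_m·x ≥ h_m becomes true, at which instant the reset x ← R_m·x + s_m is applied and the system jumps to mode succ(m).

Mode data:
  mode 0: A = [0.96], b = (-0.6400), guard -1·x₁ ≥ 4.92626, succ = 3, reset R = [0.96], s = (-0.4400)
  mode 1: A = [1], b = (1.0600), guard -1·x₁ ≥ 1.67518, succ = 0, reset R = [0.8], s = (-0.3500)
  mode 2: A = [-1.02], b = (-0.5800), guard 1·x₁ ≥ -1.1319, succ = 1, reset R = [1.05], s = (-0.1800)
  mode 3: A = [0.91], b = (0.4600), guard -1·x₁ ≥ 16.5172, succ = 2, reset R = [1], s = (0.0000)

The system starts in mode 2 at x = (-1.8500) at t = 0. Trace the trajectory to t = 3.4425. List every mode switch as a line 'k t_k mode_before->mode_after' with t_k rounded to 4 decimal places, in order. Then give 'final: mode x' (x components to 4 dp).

Mode 2: guard c·x = -1.1319 hit at Δt = 0.8058 (t = 0.8058), x⁻ = (-1.1319) → reset → x⁺ = (-1.3685), jump to mode 1
Mode 1: guard c·x = 1.6752 hit at Δt = 0.6902 (t = 1.4960), x⁻ = (-1.6752) → reset → x⁺ = (-1.6901), jump to mode 0
Mode 0: guard c·x = 4.9263 hit at Δt = 0.9002 (t = 2.3962), x⁻ = (-4.9263) → reset → x⁺ = (-5.1692), jump to mode 3
Mode 3: flow for 1.0463 to horizon, guard not reached → x = (-12.5901)

1 0.8058 2->1
2 1.4960 1->0
3 2.3962 0->3
final: 3 -12.5901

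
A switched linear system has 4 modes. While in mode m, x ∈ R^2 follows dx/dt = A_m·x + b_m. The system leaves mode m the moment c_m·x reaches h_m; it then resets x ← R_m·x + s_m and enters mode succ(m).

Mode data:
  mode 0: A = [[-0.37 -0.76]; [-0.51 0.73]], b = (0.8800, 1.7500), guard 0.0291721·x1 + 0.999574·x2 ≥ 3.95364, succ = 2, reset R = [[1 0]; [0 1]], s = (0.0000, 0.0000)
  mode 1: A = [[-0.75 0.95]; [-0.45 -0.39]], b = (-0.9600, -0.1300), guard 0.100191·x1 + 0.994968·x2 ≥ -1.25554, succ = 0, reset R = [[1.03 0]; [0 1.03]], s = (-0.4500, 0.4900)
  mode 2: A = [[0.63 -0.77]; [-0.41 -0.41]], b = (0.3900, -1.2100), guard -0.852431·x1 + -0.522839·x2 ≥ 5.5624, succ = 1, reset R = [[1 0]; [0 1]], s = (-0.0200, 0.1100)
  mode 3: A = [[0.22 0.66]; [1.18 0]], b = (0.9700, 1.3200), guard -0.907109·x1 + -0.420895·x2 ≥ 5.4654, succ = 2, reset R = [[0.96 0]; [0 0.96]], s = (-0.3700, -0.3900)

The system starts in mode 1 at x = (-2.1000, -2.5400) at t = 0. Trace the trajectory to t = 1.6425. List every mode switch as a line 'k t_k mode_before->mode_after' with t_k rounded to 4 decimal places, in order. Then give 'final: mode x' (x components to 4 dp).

Mode 1: guard c·x = -1.2555 hit at Δt = 0.9131 (t = 0.9131), x⁻ = (-2.7294, -0.9870) → reset → x⁺ = (-3.2613, -0.5267), jump to mode 0
Mode 0: flow for 0.7294 to horizon, guard not reached → x = (-2.2976, 2.1053)

1 0.9131 1->0
final: 0 -2.2976 2.1053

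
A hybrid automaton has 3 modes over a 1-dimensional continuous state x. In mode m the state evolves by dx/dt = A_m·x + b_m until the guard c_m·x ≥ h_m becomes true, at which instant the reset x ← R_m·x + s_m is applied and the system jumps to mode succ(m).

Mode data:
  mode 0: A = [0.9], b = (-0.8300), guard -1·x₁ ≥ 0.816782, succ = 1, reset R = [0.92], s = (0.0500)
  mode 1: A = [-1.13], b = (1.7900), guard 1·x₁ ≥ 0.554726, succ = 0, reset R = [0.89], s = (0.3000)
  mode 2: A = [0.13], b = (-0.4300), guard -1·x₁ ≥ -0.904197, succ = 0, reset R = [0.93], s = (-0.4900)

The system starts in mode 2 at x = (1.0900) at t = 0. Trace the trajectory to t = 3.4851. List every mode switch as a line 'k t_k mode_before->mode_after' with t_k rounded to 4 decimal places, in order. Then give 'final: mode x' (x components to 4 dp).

1 0.6189 2->0
2 1.8557 0->1
3 2.5616 1->0
final: 0 0.6272

Mode 2: guard c·x = -0.9042 hit at Δt = 0.6189 (t = 0.6189), x⁻ = (0.9042) → reset → x⁺ = (0.3509), jump to mode 0
Mode 0: guard c·x = 0.8168 hit at Δt = 1.2368 (t = 1.8557), x⁻ = (-0.8168) → reset → x⁺ = (-0.7014), jump to mode 1
Mode 1: guard c·x = 0.5547 hit at Δt = 0.7059 (t = 2.5616), x⁻ = (0.5547) → reset → x⁺ = (0.7937), jump to mode 0
Mode 0: flow for 0.9235 to horizon, guard not reached → x = (0.6272)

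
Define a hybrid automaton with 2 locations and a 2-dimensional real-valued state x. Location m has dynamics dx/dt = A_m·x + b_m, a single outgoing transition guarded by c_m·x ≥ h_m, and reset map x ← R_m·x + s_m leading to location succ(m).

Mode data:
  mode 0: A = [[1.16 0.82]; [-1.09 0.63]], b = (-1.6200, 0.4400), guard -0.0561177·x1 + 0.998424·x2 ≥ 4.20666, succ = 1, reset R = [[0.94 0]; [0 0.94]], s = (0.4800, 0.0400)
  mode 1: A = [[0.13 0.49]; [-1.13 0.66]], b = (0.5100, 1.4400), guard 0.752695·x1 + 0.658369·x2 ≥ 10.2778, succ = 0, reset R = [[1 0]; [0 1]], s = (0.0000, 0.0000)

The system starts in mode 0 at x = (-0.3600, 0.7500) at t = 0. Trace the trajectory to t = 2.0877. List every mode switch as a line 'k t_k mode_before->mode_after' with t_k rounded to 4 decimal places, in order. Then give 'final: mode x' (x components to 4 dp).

1 1.1183 0->1
final: 1 2.4784 9.0254

Mode 0: guard c·x = 4.2067 hit at Δt = 1.1183 (t = 1.1183), x⁻ = (-1.7517, 4.1148) → reset → x⁺ = (-1.1666, 3.9080), jump to mode 1
Mode 1: flow for 0.9694 to horizon, guard not reached → x = (2.4784, 9.0254)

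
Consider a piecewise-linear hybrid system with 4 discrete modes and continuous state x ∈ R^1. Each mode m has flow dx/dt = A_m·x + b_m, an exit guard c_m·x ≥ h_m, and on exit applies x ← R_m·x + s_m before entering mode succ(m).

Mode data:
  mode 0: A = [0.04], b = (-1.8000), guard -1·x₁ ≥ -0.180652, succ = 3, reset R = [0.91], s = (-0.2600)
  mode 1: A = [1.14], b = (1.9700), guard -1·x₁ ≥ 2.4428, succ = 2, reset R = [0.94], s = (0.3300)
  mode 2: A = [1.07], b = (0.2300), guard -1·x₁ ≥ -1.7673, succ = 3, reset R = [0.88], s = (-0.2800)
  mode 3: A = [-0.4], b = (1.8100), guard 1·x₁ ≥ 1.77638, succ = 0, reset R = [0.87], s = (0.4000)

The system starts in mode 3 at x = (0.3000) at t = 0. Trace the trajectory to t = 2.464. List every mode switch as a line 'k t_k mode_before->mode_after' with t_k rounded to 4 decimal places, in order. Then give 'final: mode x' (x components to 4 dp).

1 1.0748 3->0
2 2.0791 0->3
final: 3 0.5637

Mode 3: guard c·x = 1.7764 hit at Δt = 1.0748 (t = 1.0748), x⁻ = (1.7764) → reset → x⁺ = (1.9455), jump to mode 0
Mode 0: guard c·x = -0.1807 hit at Δt = 1.0043 (t = 2.0791), x⁻ = (0.1807) → reset → x⁺ = (-0.0956), jump to mode 3
Mode 3: flow for 0.3849 to horizon, guard not reached → x = (0.5637)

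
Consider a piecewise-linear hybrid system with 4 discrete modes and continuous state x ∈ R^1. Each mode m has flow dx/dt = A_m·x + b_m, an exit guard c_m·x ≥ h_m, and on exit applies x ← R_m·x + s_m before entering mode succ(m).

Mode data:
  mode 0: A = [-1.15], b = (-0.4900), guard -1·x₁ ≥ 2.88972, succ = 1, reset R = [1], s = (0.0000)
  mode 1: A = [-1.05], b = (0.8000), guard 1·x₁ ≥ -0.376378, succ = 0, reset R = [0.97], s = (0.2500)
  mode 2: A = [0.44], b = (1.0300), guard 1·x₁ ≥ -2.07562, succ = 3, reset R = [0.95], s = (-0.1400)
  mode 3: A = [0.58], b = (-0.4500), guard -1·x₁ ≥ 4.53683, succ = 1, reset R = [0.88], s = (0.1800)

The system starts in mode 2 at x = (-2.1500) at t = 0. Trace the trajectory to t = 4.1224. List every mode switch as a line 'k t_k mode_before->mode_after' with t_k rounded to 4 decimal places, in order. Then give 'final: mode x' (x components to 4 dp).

1 0.7478 2->3
2 1.7989 3->1
3 3.1236 1->0
final: 0 -0.3275

Mode 2: guard c·x = -2.0756 hit at Δt = 0.7478 (t = 0.7478), x⁻ = (-2.0756) → reset → x⁺ = (-2.1118), jump to mode 3
Mode 3: guard c·x = 4.5368 hit at Δt = 1.0511 (t = 1.7989), x⁻ = (-4.5368) → reset → x⁺ = (-3.8124), jump to mode 1
Mode 1: guard c·x = -0.3764 hit at Δt = 1.3247 (t = 3.1236), x⁻ = (-0.3764) → reset → x⁺ = (-0.1151), jump to mode 0
Mode 0: flow for 0.9988 to horizon, guard not reached → x = (-0.3275)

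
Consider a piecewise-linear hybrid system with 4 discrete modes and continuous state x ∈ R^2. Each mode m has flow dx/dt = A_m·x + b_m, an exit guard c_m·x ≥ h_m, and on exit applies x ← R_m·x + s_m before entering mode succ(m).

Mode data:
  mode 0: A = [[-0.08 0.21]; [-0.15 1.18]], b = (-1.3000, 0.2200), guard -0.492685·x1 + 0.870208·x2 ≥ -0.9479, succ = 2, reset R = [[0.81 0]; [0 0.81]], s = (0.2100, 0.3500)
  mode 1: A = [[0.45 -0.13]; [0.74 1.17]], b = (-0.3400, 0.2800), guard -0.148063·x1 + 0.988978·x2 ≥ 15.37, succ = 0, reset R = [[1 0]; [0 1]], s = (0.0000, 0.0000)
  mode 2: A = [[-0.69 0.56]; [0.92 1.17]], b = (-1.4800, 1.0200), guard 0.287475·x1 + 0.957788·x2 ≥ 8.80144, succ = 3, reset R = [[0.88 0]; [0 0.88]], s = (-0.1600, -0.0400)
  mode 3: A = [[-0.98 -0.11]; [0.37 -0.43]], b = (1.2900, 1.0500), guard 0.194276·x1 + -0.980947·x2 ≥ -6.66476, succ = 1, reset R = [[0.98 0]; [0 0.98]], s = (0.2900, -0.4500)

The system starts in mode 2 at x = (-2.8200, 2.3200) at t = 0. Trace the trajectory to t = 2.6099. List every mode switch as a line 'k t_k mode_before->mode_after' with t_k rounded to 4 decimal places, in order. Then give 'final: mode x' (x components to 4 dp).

1 1.3764 2->3
2 1.9387 3->1
final: 1 -0.5994 14.0422

Mode 2: guard c·x = 8.8014 hit at Δt = 1.3764 (t = 1.3764), x⁻ = (0.1291, 9.1506) → reset → x⁺ = (-0.0464, 8.0125), jump to mode 3
Mode 3: guard c·x = -6.6648 hit at Δt = 0.5623 (t = 1.9387), x⁻ = (0.1819, 6.8302) → reset → x⁺ = (0.4683, 6.2436), jump to mode 1
Mode 1: flow for 0.6712 to horizon, guard not reached → x = (-0.5994, 14.0422)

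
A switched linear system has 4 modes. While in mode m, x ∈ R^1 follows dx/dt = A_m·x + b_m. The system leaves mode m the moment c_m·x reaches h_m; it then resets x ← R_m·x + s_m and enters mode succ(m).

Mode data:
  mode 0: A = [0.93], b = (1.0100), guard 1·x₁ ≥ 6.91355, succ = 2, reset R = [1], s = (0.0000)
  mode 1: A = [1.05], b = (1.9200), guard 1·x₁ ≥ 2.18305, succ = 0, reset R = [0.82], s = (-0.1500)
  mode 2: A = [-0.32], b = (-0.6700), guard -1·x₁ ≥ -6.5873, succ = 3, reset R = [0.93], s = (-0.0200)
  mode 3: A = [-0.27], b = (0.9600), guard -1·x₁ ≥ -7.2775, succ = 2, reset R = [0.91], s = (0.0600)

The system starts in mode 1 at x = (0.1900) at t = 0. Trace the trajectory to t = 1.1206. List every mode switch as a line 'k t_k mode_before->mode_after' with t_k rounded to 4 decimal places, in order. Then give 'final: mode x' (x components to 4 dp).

1 0.6541 1->0
final: 0 3.1209

Mode 1: guard c·x = 2.1831 hit at Δt = 0.6541 (t = 0.6541), x⁻ = (2.1830) → reset → x⁺ = (1.6401), jump to mode 0
Mode 0: flow for 0.4665 to horizon, guard not reached → x = (3.1209)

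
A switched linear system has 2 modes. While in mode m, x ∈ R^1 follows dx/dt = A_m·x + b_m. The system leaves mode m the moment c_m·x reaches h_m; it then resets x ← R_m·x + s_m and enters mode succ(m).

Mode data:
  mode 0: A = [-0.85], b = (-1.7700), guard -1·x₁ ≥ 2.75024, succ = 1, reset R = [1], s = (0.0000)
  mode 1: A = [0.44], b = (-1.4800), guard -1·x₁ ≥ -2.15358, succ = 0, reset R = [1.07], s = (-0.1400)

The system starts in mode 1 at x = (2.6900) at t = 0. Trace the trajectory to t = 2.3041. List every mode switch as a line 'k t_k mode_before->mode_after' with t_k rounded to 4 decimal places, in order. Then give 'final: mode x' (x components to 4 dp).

1 1.3312 1->0
final: 0 -0.2249

Mode 1: guard c·x = -2.1536 hit at Δt = 1.3312 (t = 1.3312), x⁻ = (2.1536) → reset → x⁺ = (2.1643), jump to mode 0
Mode 0: flow for 0.9729 to horizon, guard not reached → x = (-0.2249)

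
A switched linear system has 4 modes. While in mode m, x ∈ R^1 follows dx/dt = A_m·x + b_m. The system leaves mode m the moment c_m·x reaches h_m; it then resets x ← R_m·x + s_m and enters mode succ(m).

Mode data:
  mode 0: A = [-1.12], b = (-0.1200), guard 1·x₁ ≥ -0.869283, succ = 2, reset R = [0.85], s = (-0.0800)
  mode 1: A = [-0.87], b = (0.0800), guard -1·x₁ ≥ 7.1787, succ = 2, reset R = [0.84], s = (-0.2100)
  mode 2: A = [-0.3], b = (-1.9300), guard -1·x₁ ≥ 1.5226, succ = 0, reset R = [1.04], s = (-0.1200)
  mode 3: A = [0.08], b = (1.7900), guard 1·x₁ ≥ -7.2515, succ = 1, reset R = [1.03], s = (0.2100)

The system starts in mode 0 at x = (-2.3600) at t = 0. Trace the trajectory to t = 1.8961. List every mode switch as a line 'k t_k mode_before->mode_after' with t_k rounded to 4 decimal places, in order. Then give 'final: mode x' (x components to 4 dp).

1 0.9677 0->2
2 1.4141 2->0
final: 0 -1.0376

Mode 0: guard c·x = -0.8693 hit at Δt = 0.9677 (t = 0.9677), x⁻ = (-0.8693) → reset → x⁺ = (-0.8189), jump to mode 2
Mode 2: guard c·x = 1.5226 hit at Δt = 0.4464 (t = 1.4141), x⁻ = (-1.5226) → reset → x⁺ = (-1.7035), jump to mode 0
Mode 0: flow for 0.4820 to horizon, guard not reached → x = (-1.0376)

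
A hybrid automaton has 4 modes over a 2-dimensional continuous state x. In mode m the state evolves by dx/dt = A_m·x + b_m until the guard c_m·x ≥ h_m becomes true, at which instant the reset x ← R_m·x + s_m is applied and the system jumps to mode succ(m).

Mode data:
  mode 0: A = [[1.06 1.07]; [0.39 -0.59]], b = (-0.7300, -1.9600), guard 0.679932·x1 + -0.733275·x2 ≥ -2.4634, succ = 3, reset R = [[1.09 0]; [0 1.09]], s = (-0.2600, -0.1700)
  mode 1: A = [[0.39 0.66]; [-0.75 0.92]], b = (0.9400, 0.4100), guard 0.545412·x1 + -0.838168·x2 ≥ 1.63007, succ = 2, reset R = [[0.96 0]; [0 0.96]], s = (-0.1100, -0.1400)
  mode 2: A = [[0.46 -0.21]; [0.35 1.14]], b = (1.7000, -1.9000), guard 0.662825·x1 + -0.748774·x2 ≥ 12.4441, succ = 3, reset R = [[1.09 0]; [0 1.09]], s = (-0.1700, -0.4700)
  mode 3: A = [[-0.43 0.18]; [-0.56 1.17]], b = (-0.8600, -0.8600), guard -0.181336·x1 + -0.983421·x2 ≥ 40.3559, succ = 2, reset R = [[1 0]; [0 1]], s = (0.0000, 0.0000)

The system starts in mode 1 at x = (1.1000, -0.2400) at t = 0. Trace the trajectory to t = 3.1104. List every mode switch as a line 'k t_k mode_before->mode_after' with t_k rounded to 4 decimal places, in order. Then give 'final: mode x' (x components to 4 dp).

1 0.5308 1->2
2 2.1272 2->3
final: 3 2.2220 -39.9396

Mode 1: guard c·x = 1.6301 hit at Δt = 0.5308 (t = 0.5308), x⁻ = (1.7213, -0.8247) → reset → x⁺ = (1.5424, -0.9317), jump to mode 2
Mode 2: guard c·x = 12.4441 hit at Δt = 1.5964 (t = 2.1272), x⁻ = (8.9783, -8.6716) → reset → x⁺ = (9.6164, -9.9220), jump to mode 3
Mode 3: flow for 0.9832 to horizon, guard not reached → x = (2.2220, -39.9396)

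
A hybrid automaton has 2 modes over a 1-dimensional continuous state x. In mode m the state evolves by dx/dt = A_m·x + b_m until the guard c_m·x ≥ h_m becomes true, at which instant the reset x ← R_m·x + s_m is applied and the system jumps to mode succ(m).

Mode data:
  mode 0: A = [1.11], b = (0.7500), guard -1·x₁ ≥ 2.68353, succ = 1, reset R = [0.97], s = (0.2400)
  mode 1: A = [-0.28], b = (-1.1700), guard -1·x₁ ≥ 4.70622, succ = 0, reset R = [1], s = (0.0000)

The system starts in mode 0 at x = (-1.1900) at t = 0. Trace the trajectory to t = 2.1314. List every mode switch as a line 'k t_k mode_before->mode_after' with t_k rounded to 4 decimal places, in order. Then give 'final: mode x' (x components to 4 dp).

Mode 0: guard c·x = 2.6835 hit at Δt = 1.2270 (t = 1.2270), x⁻ = (-2.6835) → reset → x⁺ = (-2.3630), jump to mode 1
Mode 1: flow for 0.9044 to horizon, guard not reached → x = (-2.7692)

1 1.2270 0->1
final: 1 -2.7692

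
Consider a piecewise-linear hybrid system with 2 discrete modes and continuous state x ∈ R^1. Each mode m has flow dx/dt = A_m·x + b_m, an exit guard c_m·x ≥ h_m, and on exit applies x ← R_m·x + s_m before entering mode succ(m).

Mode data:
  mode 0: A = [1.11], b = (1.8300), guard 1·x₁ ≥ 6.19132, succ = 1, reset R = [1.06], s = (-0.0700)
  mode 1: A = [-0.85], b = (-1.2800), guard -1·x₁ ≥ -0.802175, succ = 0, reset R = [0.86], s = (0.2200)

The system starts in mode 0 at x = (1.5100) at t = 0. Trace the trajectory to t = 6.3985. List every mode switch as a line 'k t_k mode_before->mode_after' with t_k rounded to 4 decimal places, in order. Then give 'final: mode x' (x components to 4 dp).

1 0.8190 0->1
2 2.2812 1->0
3 3.2900 0->1
4 4.7522 1->0
5 5.7611 0->1
final: 1 3.1469

Mode 0: guard c·x = 6.1913 hit at Δt = 0.8190 (t = 0.8190), x⁻ = (6.1913) → reset → x⁺ = (6.4928), jump to mode 1
Mode 1: guard c·x = -0.8022 hit at Δt = 1.4622 (t = 2.2812), x⁻ = (0.8022) → reset → x⁺ = (0.9099), jump to mode 0
Mode 0: guard c·x = 6.1913 hit at Δt = 1.0088 (t = 3.2900), x⁻ = (6.1913) → reset → x⁺ = (6.4928), jump to mode 1
Mode 1: guard c·x = -0.8022 hit at Δt = 1.4622 (t = 4.7522), x⁻ = (0.8022) → reset → x⁺ = (0.9099), jump to mode 0
Mode 0: guard c·x = 6.1913 hit at Δt = 1.0088 (t = 5.7611), x⁻ = (6.1913) → reset → x⁺ = (6.4928), jump to mode 1
Mode 1: flow for 0.6374 to horizon, guard not reached → x = (3.1469)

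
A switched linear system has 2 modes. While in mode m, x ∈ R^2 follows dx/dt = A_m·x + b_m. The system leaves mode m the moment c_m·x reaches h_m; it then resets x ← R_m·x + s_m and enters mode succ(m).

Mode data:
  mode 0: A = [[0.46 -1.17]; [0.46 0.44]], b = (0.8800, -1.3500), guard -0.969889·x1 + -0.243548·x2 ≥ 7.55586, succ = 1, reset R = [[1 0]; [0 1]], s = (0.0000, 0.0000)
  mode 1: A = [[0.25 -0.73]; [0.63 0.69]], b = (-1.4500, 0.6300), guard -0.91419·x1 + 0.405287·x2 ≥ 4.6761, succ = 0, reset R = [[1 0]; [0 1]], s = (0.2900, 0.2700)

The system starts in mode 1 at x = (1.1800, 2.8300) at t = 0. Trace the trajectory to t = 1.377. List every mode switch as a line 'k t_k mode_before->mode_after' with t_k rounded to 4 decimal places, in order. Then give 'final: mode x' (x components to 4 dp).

Mode 1: guard c·x = 4.6761 hit at Δt = 0.8323 (t = 0.8323), x⁻ = (-2.6890, 5.4723) → reset → x⁺ = (-2.3990, 5.7423), jump to mode 0
Mode 0: flow for 0.5447 to horizon, guard not reached → x = (-6.5907, 5.2350)

1 0.8323 1->0
final: 0 -6.5907 5.2350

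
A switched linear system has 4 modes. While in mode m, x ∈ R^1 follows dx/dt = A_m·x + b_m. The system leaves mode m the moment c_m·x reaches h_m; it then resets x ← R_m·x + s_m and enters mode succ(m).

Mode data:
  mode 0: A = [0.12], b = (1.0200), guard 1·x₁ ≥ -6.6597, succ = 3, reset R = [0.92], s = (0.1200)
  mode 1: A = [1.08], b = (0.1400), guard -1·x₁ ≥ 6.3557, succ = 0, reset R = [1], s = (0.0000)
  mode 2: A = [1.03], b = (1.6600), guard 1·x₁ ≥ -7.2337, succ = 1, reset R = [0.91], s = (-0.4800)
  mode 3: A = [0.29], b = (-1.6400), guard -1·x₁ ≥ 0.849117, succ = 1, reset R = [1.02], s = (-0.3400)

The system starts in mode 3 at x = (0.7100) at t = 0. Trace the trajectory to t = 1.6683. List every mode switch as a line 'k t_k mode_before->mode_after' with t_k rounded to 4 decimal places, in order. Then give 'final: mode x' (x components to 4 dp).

1 0.9450 3->1
final: 1 -2.4807

Mode 3: guard c·x = 0.8491 hit at Δt = 0.9450 (t = 0.9450), x⁻ = (-0.8491) → reset → x⁺ = (-1.2061), jump to mode 1
Mode 1: flow for 0.7233 to horizon, guard not reached → x = (-2.4807)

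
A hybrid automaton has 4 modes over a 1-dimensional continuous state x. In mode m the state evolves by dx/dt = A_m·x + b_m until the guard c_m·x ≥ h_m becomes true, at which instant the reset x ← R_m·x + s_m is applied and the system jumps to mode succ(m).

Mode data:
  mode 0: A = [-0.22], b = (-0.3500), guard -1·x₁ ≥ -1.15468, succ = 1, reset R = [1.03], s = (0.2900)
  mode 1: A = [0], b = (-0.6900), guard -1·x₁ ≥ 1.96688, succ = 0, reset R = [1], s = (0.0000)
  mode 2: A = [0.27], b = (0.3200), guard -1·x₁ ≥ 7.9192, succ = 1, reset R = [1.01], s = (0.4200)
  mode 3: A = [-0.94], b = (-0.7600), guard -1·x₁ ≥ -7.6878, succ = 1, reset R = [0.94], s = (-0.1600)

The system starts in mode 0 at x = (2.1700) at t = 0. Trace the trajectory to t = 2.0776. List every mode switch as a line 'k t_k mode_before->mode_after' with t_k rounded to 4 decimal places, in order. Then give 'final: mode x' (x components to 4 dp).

Mode 0: guard c·x = -1.1547 hit at Δt = 1.4303 (t = 1.4303), x⁻ = (1.1547) → reset → x⁺ = (1.4793), jump to mode 1
Mode 1: flow for 0.6473 to horizon, guard not reached → x = (1.0327)

1 1.4303 0->1
final: 1 1.0327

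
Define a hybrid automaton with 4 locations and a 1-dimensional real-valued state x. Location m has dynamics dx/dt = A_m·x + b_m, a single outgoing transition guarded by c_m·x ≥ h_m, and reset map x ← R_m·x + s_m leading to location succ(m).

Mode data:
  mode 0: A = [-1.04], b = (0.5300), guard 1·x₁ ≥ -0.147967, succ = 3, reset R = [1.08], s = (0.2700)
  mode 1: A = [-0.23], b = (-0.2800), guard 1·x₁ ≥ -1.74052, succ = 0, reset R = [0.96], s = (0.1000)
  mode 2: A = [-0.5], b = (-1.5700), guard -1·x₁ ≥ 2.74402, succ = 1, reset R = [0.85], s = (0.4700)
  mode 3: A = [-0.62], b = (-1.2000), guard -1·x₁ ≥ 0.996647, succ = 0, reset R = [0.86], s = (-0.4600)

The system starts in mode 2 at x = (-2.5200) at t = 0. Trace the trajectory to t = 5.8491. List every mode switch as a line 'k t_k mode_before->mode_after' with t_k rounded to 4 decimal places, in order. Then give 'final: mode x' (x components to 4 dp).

1 0.8967 2->1
2 1.8074 1->0
3 2.9149 0->3
4 4.1711 3->0
5 5.1535 0->3
final: 3 -0.6064

Mode 2: guard c·x = 2.7440 hit at Δt = 0.8967 (t = 0.8967), x⁻ = (-2.7440) → reset → x⁺ = (-1.8624), jump to mode 1
Mode 1: guard c·x = -1.7405 hit at Δt = 0.9107 (t = 1.8074), x⁻ = (-1.7405) → reset → x⁺ = (-1.5709), jump to mode 0
Mode 0: guard c·x = -0.1480 hit at Δt = 1.1075 (t = 2.9149), x⁻ = (-0.1480) → reset → x⁺ = (0.1102), jump to mode 3
Mode 3: guard c·x = 0.9966 hit at Δt = 1.2562 (t = 4.1711), x⁻ = (-0.9966) → reset → x⁺ = (-1.3171), jump to mode 0
Mode 0: guard c·x = -0.1480 hit at Δt = 0.9824 (t = 5.1535), x⁻ = (-0.1480) → reset → x⁺ = (0.1102), jump to mode 3
Mode 3: flow for 0.6956 to horizon, guard not reached → x = (-0.6064)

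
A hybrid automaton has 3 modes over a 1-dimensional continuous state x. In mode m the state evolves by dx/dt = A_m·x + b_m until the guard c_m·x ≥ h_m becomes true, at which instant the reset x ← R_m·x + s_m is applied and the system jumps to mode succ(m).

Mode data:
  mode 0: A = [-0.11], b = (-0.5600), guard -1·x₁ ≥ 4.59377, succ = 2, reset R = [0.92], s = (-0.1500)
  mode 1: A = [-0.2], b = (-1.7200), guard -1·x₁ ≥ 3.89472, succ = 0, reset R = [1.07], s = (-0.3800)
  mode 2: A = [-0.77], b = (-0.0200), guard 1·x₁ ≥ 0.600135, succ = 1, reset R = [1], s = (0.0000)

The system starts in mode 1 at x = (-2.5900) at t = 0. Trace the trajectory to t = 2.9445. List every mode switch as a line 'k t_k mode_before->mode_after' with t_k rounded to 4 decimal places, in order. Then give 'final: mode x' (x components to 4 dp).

Mode 1: guard c·x = 3.8947 hit at Δt = 1.2237 (t = 1.2237), x⁻ = (-3.8947) → reset → x⁺ = (-4.5474), jump to mode 0
Mode 0: guard c·x = 4.5938 hit at Δt = 0.8115 (t = 2.0352), x⁻ = (-4.5938) → reset → x⁺ = (-4.3763), jump to mode 2
Mode 2: flow for 0.9093 to horizon, guard not reached → x = (-2.1860)

1 1.2237 1->0
2 2.0352 0->2
final: 2 -2.1860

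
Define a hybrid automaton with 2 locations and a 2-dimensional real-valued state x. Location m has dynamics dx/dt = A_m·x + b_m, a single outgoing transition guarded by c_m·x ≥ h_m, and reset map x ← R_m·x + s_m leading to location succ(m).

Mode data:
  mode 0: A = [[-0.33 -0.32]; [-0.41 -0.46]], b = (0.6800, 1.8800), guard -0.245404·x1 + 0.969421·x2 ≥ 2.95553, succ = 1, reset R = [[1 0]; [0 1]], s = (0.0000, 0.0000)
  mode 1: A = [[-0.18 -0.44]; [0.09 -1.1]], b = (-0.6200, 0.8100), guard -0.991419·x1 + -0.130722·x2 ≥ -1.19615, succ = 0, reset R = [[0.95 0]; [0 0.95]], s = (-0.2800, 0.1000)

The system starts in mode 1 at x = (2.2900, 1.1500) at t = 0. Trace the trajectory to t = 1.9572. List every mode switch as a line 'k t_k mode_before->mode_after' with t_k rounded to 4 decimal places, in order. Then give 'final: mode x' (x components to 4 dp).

1 0.8758 1->0
final: 0 0.6852 1.9674

Mode 1: guard c·x = -1.1962 hit at Δt = 0.8758 (t = 0.8758), x⁻ = (1.0781, 0.9735) → reset → x⁺ = (0.7442, 1.0248), jump to mode 0
Mode 0: flow for 1.0814 to horizon, guard not reached → x = (0.6852, 1.9674)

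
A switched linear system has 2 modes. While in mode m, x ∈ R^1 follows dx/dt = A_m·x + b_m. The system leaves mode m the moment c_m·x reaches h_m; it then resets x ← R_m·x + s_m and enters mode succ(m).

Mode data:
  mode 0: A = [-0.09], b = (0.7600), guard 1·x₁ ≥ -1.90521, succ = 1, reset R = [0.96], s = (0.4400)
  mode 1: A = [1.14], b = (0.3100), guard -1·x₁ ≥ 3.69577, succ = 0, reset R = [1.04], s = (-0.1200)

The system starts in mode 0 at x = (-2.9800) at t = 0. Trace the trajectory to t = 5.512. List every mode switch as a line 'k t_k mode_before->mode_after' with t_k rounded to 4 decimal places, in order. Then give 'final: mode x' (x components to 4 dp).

1 1.0978 0->1
2 2.0803 1->0
3 4.0958 0->1
4 5.0783 1->0
final: 0 -3.4886

Mode 0: guard c·x = -1.9052 hit at Δt = 1.0978 (t = 1.0978), x⁻ = (-1.9052) → reset → x⁺ = (-1.3890), jump to mode 1
Mode 1: guard c·x = 3.6958 hit at Δt = 0.9825 (t = 2.0803), x⁻ = (-3.6958) → reset → x⁺ = (-3.9636), jump to mode 0
Mode 0: guard c·x = -1.9052 hit at Δt = 2.0155 (t = 4.0958), x⁻ = (-1.9052) → reset → x⁺ = (-1.3890), jump to mode 1
Mode 1: guard c·x = 3.6958 hit at Δt = 0.9825 (t = 5.0783), x⁻ = (-3.6958) → reset → x⁺ = (-3.9636), jump to mode 0
Mode 0: flow for 0.4337 to horizon, guard not reached → x = (-3.4886)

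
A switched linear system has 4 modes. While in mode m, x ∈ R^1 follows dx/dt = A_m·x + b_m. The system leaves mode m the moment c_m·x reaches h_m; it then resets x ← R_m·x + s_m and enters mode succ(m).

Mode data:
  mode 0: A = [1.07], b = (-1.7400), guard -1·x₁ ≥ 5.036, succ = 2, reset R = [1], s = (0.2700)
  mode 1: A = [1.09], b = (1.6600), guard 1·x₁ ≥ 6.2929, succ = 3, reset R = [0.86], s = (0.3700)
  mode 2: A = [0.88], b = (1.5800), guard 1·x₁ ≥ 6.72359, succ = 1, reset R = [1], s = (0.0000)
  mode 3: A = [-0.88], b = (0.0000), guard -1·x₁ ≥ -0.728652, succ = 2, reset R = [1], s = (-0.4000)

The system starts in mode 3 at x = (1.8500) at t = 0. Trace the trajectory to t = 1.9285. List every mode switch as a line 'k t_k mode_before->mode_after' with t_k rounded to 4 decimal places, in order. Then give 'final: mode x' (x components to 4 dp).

Mode 3: guard c·x = -0.7287 hit at Δt = 1.0588 (t = 1.0588), x⁻ = (0.7287) → reset → x⁺ = (0.3287), jump to mode 2
Mode 2: flow for 0.8697 to horizon, guard not reached → x = (2.7708)

1 1.0588 3->2
final: 2 2.7708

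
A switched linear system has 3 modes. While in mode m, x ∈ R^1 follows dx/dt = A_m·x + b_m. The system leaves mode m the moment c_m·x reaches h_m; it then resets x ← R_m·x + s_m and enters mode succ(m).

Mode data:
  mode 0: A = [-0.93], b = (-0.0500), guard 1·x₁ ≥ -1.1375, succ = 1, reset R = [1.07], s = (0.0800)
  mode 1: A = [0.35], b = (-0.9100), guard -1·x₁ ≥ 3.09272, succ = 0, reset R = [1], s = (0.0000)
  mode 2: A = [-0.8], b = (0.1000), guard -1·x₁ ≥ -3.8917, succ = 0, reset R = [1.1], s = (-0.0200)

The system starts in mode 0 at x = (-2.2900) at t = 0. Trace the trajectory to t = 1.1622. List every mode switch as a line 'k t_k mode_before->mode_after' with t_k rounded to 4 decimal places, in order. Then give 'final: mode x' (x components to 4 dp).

1 0.7789 0->1
final: 1 -1.6737

Mode 0: guard c·x = -1.1375 hit at Δt = 0.7789 (t = 0.7789), x⁻ = (-1.1375) → reset → x⁺ = (-1.1371), jump to mode 1
Mode 1: flow for 0.3833 to horizon, guard not reached → x = (-1.6737)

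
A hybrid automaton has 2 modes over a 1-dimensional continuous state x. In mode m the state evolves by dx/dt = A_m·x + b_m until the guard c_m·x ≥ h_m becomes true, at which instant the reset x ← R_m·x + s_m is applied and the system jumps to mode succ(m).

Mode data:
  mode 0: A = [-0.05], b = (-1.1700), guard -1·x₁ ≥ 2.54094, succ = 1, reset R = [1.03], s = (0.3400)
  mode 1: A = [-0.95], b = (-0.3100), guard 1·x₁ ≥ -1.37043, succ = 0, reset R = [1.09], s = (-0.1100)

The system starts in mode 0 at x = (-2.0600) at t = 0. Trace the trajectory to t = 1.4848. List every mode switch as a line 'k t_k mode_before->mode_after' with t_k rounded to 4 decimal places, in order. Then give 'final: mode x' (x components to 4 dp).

1 0.4559 0->1
2 1.1139 1->0
final: 0 -2.0043

Mode 0: guard c·x = 2.5409 hit at Δt = 0.4559 (t = 0.4559), x⁻ = (-2.5409) → reset → x⁺ = (-2.2772), jump to mode 1
Mode 1: guard c·x = -1.3704 hit at Δt = 0.6580 (t = 1.1139), x⁻ = (-1.3704) → reset → x⁺ = (-1.6038), jump to mode 0
Mode 0: flow for 0.3709 to horizon, guard not reached → x = (-2.0043)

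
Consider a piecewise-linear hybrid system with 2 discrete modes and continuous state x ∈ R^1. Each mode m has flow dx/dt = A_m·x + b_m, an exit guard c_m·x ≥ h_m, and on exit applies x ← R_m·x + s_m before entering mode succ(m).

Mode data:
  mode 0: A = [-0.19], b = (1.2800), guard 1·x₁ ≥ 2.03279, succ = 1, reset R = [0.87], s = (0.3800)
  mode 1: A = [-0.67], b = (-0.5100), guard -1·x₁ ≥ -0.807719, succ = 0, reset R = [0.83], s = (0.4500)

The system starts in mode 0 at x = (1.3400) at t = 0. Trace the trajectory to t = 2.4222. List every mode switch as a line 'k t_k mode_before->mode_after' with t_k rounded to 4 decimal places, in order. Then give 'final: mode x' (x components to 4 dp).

Mode 0: guard c·x = 2.0328 hit at Δt = 0.7231 (t = 0.7231), x⁻ = (2.0328) → reset → x⁺ = (2.1485), jump to mode 1
Mode 1: guard c·x = -0.8077 hit at Δt = 0.9219 (t = 1.6450), x⁻ = (0.8077) → reset → x⁺ = (1.1204), jump to mode 0
Mode 0: flow for 0.7772 to horizon, guard not reached → x = (1.8914)

1 0.7231 0->1
2 1.6450 1->0
final: 0 1.8914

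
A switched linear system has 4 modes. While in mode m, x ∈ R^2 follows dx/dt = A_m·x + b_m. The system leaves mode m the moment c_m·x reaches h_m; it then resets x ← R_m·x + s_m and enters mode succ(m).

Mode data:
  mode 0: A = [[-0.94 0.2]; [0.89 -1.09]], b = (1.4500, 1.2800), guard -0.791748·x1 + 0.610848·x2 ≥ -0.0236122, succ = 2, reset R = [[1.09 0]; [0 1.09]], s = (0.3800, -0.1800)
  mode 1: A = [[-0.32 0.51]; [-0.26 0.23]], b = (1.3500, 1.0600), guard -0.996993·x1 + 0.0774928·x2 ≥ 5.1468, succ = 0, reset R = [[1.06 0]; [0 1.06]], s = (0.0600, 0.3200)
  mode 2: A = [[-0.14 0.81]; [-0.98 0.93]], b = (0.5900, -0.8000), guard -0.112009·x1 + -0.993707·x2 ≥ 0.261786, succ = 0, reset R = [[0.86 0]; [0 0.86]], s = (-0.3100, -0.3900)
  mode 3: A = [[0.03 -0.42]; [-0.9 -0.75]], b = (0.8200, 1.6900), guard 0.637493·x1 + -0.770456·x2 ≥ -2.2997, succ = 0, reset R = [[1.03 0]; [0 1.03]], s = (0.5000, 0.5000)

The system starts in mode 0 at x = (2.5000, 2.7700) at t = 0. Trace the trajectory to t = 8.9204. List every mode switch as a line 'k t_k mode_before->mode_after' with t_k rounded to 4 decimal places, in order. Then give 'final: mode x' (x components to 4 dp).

1 0.7840 0->2
2 1.9718 2->0
3 4.4518 0->2
4 5.6116 2->0
5 8.1065 0->2
final: 2 4.1734 0.8976

Mode 0: guard c·x = -0.0236 hit at Δt = 0.7840 (t = 0.7840), x⁻ = (2.3233, 2.9727) → reset → x⁺ = (2.9124, 3.0602), jump to mode 2
Mode 2: guard c·x = 0.2618 hit at Δt = 1.1878 (t = 1.9718), x⁻ = (4.5349, -0.7746) → reset → x⁺ = (3.5900, -1.0562), jump to mode 0
Mode 0: guard c·x = -0.0236 hit at Δt = 2.4800 (t = 4.4518), x⁻ = (2.1885, 2.7979) → reset → x⁺ = (2.7654, 2.8698), jump to mode 2
Mode 2: guard c·x = 0.2618 hit at Δt = 1.1598 (t = 5.6116), x⁻ = (4.2710, -0.7449) → reset → x⁺ = (3.3630, -1.0306), jump to mode 0
Mode 0: guard c·x = -0.0236 hit at Δt = 2.4949 (t = 8.1065), x⁻ = (2.1556, 2.7553) → reset → x⁺ = (2.7296, 2.8233), jump to mode 2
Mode 2: flow for 0.8139 to horizon, guard not reached → x = (4.1734, 0.8976)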